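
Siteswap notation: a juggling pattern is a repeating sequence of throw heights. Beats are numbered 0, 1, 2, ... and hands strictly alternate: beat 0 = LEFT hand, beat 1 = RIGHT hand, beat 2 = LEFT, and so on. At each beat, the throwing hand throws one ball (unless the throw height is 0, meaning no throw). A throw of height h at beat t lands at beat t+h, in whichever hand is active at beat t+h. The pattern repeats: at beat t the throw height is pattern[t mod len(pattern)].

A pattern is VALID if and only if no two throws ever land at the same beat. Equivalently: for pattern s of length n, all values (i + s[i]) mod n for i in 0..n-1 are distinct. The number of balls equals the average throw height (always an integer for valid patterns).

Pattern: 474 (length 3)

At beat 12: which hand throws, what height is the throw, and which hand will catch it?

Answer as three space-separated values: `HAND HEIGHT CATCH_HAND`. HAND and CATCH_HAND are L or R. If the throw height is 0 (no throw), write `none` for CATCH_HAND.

Answer: L 4 L

Derivation:
Beat 12: 12 mod 2 = 0, so hand = L
Throw height = pattern[12 mod 3] = pattern[0] = 4
Lands at beat 12+4=16, 16 mod 2 = 0, so catch hand = L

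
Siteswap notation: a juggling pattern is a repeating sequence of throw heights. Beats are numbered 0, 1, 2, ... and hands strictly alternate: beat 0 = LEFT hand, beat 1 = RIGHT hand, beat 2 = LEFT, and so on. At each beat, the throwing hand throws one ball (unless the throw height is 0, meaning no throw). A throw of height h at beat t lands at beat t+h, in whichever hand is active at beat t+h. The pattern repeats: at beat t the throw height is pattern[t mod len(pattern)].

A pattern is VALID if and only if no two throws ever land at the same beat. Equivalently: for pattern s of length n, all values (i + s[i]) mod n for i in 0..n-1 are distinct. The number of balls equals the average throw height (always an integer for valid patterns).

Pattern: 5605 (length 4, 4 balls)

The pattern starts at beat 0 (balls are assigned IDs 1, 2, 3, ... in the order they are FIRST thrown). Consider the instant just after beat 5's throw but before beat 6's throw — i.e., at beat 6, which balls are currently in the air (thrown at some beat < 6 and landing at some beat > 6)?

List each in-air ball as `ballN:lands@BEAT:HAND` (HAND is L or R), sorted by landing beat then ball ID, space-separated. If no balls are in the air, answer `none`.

Answer: ball2:lands@7:R ball3:lands@8:L ball4:lands@9:R ball1:lands@11:R

Derivation:
Beat 0 (L): throw ball1 h=5 -> lands@5:R; in-air after throw: [b1@5:R]
Beat 1 (R): throw ball2 h=6 -> lands@7:R; in-air after throw: [b1@5:R b2@7:R]
Beat 3 (R): throw ball3 h=5 -> lands@8:L; in-air after throw: [b1@5:R b2@7:R b3@8:L]
Beat 4 (L): throw ball4 h=5 -> lands@9:R; in-air after throw: [b1@5:R b2@7:R b3@8:L b4@9:R]
Beat 5 (R): throw ball1 h=6 -> lands@11:R; in-air after throw: [b2@7:R b3@8:L b4@9:R b1@11:R]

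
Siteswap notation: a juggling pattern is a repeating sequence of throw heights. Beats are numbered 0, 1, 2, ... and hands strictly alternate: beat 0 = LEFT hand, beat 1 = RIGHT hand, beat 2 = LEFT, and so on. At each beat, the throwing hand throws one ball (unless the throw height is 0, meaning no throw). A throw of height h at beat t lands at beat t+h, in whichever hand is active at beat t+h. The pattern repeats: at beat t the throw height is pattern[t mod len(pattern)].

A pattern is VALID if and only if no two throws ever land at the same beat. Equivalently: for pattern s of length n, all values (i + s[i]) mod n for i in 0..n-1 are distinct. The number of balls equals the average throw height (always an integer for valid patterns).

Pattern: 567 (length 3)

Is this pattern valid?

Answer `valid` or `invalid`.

Answer: valid

Derivation:
i=0: (i + s[i]) mod n = (0 + 5) mod 3 = 2
i=1: (i + s[i]) mod n = (1 + 6) mod 3 = 1
i=2: (i + s[i]) mod n = (2 + 7) mod 3 = 0
Residues: [2, 1, 0], distinct: True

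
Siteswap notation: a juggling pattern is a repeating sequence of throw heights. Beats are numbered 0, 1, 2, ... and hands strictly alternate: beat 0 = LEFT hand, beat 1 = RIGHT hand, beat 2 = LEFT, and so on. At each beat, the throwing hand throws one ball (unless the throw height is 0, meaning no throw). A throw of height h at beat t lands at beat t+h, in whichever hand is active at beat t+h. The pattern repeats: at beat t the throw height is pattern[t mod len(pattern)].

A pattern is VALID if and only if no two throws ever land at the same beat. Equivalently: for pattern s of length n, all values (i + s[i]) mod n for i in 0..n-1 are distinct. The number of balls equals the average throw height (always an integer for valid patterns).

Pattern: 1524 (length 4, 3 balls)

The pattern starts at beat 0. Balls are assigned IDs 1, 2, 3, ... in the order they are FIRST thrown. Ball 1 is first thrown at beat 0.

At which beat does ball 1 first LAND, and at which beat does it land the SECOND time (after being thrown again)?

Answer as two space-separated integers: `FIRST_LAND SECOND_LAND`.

Answer: 1 6

Derivation:
Beat 0 (L): throw ball1 h=1 -> lands@1:R; in-air after throw: [b1@1:R]
Beat 1 (R): throw ball1 h=5 -> lands@6:L; in-air after throw: [b1@6:L]
Beat 2 (L): throw ball2 h=2 -> lands@4:L; in-air after throw: [b2@4:L b1@6:L]
Beat 3 (R): throw ball3 h=4 -> lands@7:R; in-air after throw: [b2@4:L b1@6:L b3@7:R]
Beat 4 (L): throw ball2 h=1 -> lands@5:R; in-air after throw: [b2@5:R b1@6:L b3@7:R]
Beat 5 (R): throw ball2 h=5 -> lands@10:L; in-air after throw: [b1@6:L b3@7:R b2@10:L]
Beat 6 (L): throw ball1 h=2 -> lands@8:L; in-air after throw: [b3@7:R b1@8:L b2@10:L]
Ball 1: thrown@0 h=1 -> first land @1; rethrown@1 h=5 -> second land @6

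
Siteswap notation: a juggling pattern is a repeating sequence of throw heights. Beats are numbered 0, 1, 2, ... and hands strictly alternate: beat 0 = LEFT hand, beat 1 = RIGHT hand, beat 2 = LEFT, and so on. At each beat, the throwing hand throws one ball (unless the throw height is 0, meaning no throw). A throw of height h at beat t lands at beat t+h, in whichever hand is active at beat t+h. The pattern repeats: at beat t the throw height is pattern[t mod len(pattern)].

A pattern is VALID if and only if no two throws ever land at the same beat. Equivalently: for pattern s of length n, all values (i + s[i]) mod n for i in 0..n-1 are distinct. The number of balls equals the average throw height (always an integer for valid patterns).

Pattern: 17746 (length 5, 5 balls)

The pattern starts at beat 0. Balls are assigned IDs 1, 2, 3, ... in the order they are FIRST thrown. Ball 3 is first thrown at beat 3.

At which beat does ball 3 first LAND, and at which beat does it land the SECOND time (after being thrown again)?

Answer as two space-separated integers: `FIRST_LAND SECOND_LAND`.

Beat 0 (L): throw ball1 h=1 -> lands@1:R; in-air after throw: [b1@1:R]
Beat 1 (R): throw ball1 h=7 -> lands@8:L; in-air after throw: [b1@8:L]
Beat 2 (L): throw ball2 h=7 -> lands@9:R; in-air after throw: [b1@8:L b2@9:R]
Beat 3 (R): throw ball3 h=4 -> lands@7:R; in-air after throw: [b3@7:R b1@8:L b2@9:R]
Beat 4 (L): throw ball4 h=6 -> lands@10:L; in-air after throw: [b3@7:R b1@8:L b2@9:R b4@10:L]
Beat 5 (R): throw ball5 h=1 -> lands@6:L; in-air after throw: [b5@6:L b3@7:R b1@8:L b2@9:R b4@10:L]
Beat 6 (L): throw ball5 h=7 -> lands@13:R; in-air after throw: [b3@7:R b1@8:L b2@9:R b4@10:L b5@13:R]
Beat 7 (R): throw ball3 h=7 -> lands@14:L; in-air after throw: [b1@8:L b2@9:R b4@10:L b5@13:R b3@14:L]
Beat 8 (L): throw ball1 h=4 -> lands@12:L; in-air after throw: [b2@9:R b4@10:L b1@12:L b5@13:R b3@14:L]
Beat 9 (R): throw ball2 h=6 -> lands@15:R; in-air after throw: [b4@10:L b1@12:L b5@13:R b3@14:L b2@15:R]
Beat 10 (L): throw ball4 h=1 -> lands@11:R; in-air after throw: [b4@11:R b1@12:L b5@13:R b3@14:L b2@15:R]
Beat 11 (R): throw ball4 h=7 -> lands@18:L; in-air after throw: [b1@12:L b5@13:R b3@14:L b2@15:R b4@18:L]
Beat 12 (L): throw ball1 h=7 -> lands@19:R; in-air after throw: [b5@13:R b3@14:L b2@15:R b4@18:L b1@19:R]
Beat 13 (R): throw ball5 h=4 -> lands@17:R; in-air after throw: [b3@14:L b2@15:R b5@17:R b4@18:L b1@19:R]
Beat 14 (L): throw ball3 h=6 -> lands@20:L; in-air after throw: [b2@15:R b5@17:R b4@18:L b1@19:R b3@20:L]
Ball 3: thrown@3 h=4 -> first land @7; rethrown@7 h=7 -> second land @14

Answer: 7 14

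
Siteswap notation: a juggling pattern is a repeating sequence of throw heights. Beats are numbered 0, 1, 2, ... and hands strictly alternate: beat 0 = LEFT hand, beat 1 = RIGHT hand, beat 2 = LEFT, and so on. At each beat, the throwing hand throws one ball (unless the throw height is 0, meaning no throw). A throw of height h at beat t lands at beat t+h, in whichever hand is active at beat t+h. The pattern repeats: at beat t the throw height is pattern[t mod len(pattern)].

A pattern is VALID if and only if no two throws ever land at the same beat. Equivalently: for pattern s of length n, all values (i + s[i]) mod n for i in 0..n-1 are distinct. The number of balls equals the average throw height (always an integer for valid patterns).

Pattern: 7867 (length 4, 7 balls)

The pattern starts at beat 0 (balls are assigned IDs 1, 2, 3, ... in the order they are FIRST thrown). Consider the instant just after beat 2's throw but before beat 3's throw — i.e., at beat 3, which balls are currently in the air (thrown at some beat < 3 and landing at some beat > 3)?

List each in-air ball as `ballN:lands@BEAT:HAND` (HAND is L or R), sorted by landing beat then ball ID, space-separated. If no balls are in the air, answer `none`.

Answer: ball1:lands@7:R ball3:lands@8:L ball2:lands@9:R

Derivation:
Beat 0 (L): throw ball1 h=7 -> lands@7:R; in-air after throw: [b1@7:R]
Beat 1 (R): throw ball2 h=8 -> lands@9:R; in-air after throw: [b1@7:R b2@9:R]
Beat 2 (L): throw ball3 h=6 -> lands@8:L; in-air after throw: [b1@7:R b3@8:L b2@9:R]
Beat 3 (R): throw ball4 h=7 -> lands@10:L; in-air after throw: [b1@7:R b3@8:L b2@9:R b4@10:L]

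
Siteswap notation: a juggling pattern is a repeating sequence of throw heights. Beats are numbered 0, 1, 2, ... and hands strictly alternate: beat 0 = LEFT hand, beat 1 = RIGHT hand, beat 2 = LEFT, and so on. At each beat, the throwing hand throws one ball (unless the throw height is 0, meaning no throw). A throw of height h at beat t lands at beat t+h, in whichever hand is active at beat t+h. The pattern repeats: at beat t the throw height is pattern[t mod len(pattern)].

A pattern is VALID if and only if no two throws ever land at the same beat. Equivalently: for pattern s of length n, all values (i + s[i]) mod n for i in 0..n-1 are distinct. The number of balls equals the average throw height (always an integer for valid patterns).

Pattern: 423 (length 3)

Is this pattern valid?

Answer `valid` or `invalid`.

i=0: (i + s[i]) mod n = (0 + 4) mod 3 = 1
i=1: (i + s[i]) mod n = (1 + 2) mod 3 = 0
i=2: (i + s[i]) mod n = (2 + 3) mod 3 = 2
Residues: [1, 0, 2], distinct: True

Answer: valid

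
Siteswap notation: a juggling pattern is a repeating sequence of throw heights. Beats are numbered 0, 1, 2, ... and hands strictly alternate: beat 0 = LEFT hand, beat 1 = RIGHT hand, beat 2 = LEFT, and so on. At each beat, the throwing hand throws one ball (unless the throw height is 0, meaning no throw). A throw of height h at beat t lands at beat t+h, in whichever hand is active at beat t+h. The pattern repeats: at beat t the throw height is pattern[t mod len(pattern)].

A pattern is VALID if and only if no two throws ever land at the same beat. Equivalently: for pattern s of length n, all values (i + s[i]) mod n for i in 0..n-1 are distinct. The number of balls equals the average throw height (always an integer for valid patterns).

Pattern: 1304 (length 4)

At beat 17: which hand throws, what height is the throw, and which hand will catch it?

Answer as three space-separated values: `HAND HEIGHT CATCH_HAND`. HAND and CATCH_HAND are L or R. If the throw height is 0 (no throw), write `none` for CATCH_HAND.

Beat 17: 17 mod 2 = 1, so hand = R
Throw height = pattern[17 mod 4] = pattern[1] = 3
Lands at beat 17+3=20, 20 mod 2 = 0, so catch hand = L

Answer: R 3 L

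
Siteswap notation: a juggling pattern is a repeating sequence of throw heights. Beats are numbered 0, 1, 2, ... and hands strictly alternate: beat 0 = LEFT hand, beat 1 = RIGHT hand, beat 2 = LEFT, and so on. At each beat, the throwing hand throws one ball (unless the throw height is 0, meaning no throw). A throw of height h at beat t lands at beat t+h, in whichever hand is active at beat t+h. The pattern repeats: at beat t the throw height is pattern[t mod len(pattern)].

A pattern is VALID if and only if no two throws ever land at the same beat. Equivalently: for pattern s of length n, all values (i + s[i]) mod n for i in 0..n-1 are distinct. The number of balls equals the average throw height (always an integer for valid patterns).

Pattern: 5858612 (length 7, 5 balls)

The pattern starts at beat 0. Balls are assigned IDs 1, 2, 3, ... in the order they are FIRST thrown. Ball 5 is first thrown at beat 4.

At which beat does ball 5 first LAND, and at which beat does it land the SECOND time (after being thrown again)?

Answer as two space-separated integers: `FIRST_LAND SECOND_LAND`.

Answer: 10 18

Derivation:
Beat 0 (L): throw ball1 h=5 -> lands@5:R; in-air after throw: [b1@5:R]
Beat 1 (R): throw ball2 h=8 -> lands@9:R; in-air after throw: [b1@5:R b2@9:R]
Beat 2 (L): throw ball3 h=5 -> lands@7:R; in-air after throw: [b1@5:R b3@7:R b2@9:R]
Beat 3 (R): throw ball4 h=8 -> lands@11:R; in-air after throw: [b1@5:R b3@7:R b2@9:R b4@11:R]
Beat 4 (L): throw ball5 h=6 -> lands@10:L; in-air after throw: [b1@5:R b3@7:R b2@9:R b5@10:L b4@11:R]
Beat 5 (R): throw ball1 h=1 -> lands@6:L; in-air after throw: [b1@6:L b3@7:R b2@9:R b5@10:L b4@11:R]
Beat 6 (L): throw ball1 h=2 -> lands@8:L; in-air after throw: [b3@7:R b1@8:L b2@9:R b5@10:L b4@11:R]
Beat 7 (R): throw ball3 h=5 -> lands@12:L; in-air after throw: [b1@8:L b2@9:R b5@10:L b4@11:R b3@12:L]
Beat 8 (L): throw ball1 h=8 -> lands@16:L; in-air after throw: [b2@9:R b5@10:L b4@11:R b3@12:L b1@16:L]
Beat 9 (R): throw ball2 h=5 -> lands@14:L; in-air after throw: [b5@10:L b4@11:R b3@12:L b2@14:L b1@16:L]
Beat 10 (L): throw ball5 h=8 -> lands@18:L; in-air after throw: [b4@11:R b3@12:L b2@14:L b1@16:L b5@18:L]
Beat 11 (R): throw ball4 h=6 -> lands@17:R; in-air after throw: [b3@12:L b2@14:L b1@16:L b4@17:R b5@18:L]
Beat 12 (L): throw ball3 h=1 -> lands@13:R; in-air after throw: [b3@13:R b2@14:L b1@16:L b4@17:R b5@18:L]
Beat 13 (R): throw ball3 h=2 -> lands@15:R; in-air after throw: [b2@14:L b3@15:R b1@16:L b4@17:R b5@18:L]
Beat 14 (L): throw ball2 h=5 -> lands@19:R; in-air after throw: [b3@15:R b1@16:L b4@17:R b5@18:L b2@19:R]
Beat 15 (R): throw ball3 h=8 -> lands@23:R; in-air after throw: [b1@16:L b4@17:R b5@18:L b2@19:R b3@23:R]
Beat 16 (L): throw ball1 h=5 -> lands@21:R; in-air after throw: [b4@17:R b5@18:L b2@19:R b1@21:R b3@23:R]
Ball 5: thrown@4 h=6 -> first land @10; rethrown@10 h=8 -> second land @18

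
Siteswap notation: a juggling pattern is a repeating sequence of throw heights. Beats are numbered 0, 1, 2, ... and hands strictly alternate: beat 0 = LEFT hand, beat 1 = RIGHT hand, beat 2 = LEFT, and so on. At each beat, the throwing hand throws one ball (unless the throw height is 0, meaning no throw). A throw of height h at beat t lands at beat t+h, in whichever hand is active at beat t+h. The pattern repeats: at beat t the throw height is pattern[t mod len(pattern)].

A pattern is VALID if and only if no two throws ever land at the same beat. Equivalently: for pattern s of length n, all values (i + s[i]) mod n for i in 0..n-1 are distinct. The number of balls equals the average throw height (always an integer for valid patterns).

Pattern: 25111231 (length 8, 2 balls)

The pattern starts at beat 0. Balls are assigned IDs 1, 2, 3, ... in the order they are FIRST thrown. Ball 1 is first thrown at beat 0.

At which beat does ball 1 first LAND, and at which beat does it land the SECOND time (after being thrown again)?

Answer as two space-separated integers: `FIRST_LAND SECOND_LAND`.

Answer: 2 3

Derivation:
Beat 0 (L): throw ball1 h=2 -> lands@2:L; in-air after throw: [b1@2:L]
Beat 1 (R): throw ball2 h=5 -> lands@6:L; in-air after throw: [b1@2:L b2@6:L]
Beat 2 (L): throw ball1 h=1 -> lands@3:R; in-air after throw: [b1@3:R b2@6:L]
Beat 3 (R): throw ball1 h=1 -> lands@4:L; in-air after throw: [b1@4:L b2@6:L]
Ball 1: thrown@0 h=2 -> first land @2; rethrown@2 h=1 -> second land @3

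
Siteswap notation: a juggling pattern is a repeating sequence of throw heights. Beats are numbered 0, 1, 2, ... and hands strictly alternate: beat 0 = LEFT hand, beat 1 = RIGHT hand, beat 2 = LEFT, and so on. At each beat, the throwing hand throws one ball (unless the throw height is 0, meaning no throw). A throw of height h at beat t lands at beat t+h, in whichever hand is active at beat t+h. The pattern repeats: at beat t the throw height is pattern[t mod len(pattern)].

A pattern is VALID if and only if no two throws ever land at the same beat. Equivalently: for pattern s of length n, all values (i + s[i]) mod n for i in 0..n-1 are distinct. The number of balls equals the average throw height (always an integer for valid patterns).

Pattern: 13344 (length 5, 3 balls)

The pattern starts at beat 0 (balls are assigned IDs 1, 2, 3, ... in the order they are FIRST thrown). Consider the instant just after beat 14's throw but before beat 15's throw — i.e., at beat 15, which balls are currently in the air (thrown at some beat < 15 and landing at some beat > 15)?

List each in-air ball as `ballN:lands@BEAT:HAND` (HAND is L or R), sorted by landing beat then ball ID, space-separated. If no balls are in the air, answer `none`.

Beat 0 (L): throw ball1 h=1 -> lands@1:R; in-air after throw: [b1@1:R]
Beat 1 (R): throw ball1 h=3 -> lands@4:L; in-air after throw: [b1@4:L]
Beat 2 (L): throw ball2 h=3 -> lands@5:R; in-air after throw: [b1@4:L b2@5:R]
Beat 3 (R): throw ball3 h=4 -> lands@7:R; in-air after throw: [b1@4:L b2@5:R b3@7:R]
Beat 4 (L): throw ball1 h=4 -> lands@8:L; in-air after throw: [b2@5:R b3@7:R b1@8:L]
Beat 5 (R): throw ball2 h=1 -> lands@6:L; in-air after throw: [b2@6:L b3@7:R b1@8:L]
Beat 6 (L): throw ball2 h=3 -> lands@9:R; in-air after throw: [b3@7:R b1@8:L b2@9:R]
Beat 7 (R): throw ball3 h=3 -> lands@10:L; in-air after throw: [b1@8:L b2@9:R b3@10:L]
Beat 8 (L): throw ball1 h=4 -> lands@12:L; in-air after throw: [b2@9:R b3@10:L b1@12:L]
Beat 9 (R): throw ball2 h=4 -> lands@13:R; in-air after throw: [b3@10:L b1@12:L b2@13:R]
Beat 10 (L): throw ball3 h=1 -> lands@11:R; in-air after throw: [b3@11:R b1@12:L b2@13:R]
Beat 11 (R): throw ball3 h=3 -> lands@14:L; in-air after throw: [b1@12:L b2@13:R b3@14:L]
Beat 12 (L): throw ball1 h=3 -> lands@15:R; in-air after throw: [b2@13:R b3@14:L b1@15:R]
Beat 13 (R): throw ball2 h=4 -> lands@17:R; in-air after throw: [b3@14:L b1@15:R b2@17:R]
Beat 14 (L): throw ball3 h=4 -> lands@18:L; in-air after throw: [b1@15:R b2@17:R b3@18:L]
Beat 15 (R): throw ball1 h=1 -> lands@16:L; in-air after throw: [b1@16:L b2@17:R b3@18:L]

Answer: ball2:lands@17:R ball3:lands@18:L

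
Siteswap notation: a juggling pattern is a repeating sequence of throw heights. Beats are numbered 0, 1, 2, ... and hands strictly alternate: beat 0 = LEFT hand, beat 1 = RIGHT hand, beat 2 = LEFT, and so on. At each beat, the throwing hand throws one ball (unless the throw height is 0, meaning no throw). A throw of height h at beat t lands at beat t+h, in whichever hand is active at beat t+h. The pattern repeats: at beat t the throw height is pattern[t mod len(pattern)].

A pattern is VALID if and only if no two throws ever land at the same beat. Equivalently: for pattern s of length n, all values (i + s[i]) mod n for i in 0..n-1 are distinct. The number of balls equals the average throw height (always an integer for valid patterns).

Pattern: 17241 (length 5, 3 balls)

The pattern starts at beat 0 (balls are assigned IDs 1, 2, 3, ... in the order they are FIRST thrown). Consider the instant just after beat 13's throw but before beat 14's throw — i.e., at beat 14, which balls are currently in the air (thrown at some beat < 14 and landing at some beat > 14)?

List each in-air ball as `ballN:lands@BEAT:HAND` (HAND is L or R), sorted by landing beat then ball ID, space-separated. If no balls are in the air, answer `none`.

Answer: ball2:lands@17:R ball3:lands@18:L

Derivation:
Beat 0 (L): throw ball1 h=1 -> lands@1:R; in-air after throw: [b1@1:R]
Beat 1 (R): throw ball1 h=7 -> lands@8:L; in-air after throw: [b1@8:L]
Beat 2 (L): throw ball2 h=2 -> lands@4:L; in-air after throw: [b2@4:L b1@8:L]
Beat 3 (R): throw ball3 h=4 -> lands@7:R; in-air after throw: [b2@4:L b3@7:R b1@8:L]
Beat 4 (L): throw ball2 h=1 -> lands@5:R; in-air after throw: [b2@5:R b3@7:R b1@8:L]
Beat 5 (R): throw ball2 h=1 -> lands@6:L; in-air after throw: [b2@6:L b3@7:R b1@8:L]
Beat 6 (L): throw ball2 h=7 -> lands@13:R; in-air after throw: [b3@7:R b1@8:L b2@13:R]
Beat 7 (R): throw ball3 h=2 -> lands@9:R; in-air after throw: [b1@8:L b3@9:R b2@13:R]
Beat 8 (L): throw ball1 h=4 -> lands@12:L; in-air after throw: [b3@9:R b1@12:L b2@13:R]
Beat 9 (R): throw ball3 h=1 -> lands@10:L; in-air after throw: [b3@10:L b1@12:L b2@13:R]
Beat 10 (L): throw ball3 h=1 -> lands@11:R; in-air after throw: [b3@11:R b1@12:L b2@13:R]
Beat 11 (R): throw ball3 h=7 -> lands@18:L; in-air after throw: [b1@12:L b2@13:R b3@18:L]
Beat 12 (L): throw ball1 h=2 -> lands@14:L; in-air after throw: [b2@13:R b1@14:L b3@18:L]
Beat 13 (R): throw ball2 h=4 -> lands@17:R; in-air after throw: [b1@14:L b2@17:R b3@18:L]
Beat 14 (L): throw ball1 h=1 -> lands@15:R; in-air after throw: [b1@15:R b2@17:R b3@18:L]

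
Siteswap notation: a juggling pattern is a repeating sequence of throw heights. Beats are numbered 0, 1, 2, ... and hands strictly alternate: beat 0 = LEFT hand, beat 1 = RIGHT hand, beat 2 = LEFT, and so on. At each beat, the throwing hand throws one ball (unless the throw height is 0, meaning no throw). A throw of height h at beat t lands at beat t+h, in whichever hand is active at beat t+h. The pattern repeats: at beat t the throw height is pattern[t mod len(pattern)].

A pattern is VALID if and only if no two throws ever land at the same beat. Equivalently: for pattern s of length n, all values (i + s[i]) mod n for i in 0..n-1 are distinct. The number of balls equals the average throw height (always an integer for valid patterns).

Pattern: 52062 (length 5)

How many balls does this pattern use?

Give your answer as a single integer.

Answer: 3

Derivation:
Pattern = [5, 2, 0, 6, 2], length n = 5
  position 0: throw height = 5, running sum = 5
  position 1: throw height = 2, running sum = 7
  position 2: throw height = 0, running sum = 7
  position 3: throw height = 6, running sum = 13
  position 4: throw height = 2, running sum = 15
Total sum = 15; balls = sum / n = 15 / 5 = 3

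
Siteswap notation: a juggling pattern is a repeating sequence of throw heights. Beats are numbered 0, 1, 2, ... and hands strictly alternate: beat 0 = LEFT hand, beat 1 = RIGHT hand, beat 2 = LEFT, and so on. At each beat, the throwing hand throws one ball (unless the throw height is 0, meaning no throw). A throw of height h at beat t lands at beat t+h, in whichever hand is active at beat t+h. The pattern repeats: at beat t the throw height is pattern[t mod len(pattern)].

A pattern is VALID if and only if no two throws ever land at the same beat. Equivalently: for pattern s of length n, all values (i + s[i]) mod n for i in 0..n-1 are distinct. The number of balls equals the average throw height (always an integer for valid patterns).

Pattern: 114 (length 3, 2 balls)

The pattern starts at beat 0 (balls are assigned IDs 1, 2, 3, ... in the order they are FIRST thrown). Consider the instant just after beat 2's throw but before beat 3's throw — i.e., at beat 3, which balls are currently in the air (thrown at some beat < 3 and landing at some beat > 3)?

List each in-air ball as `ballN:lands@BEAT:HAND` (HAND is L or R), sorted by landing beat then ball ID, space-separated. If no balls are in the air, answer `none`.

Answer: ball1:lands@6:L

Derivation:
Beat 0 (L): throw ball1 h=1 -> lands@1:R; in-air after throw: [b1@1:R]
Beat 1 (R): throw ball1 h=1 -> lands@2:L; in-air after throw: [b1@2:L]
Beat 2 (L): throw ball1 h=4 -> lands@6:L; in-air after throw: [b1@6:L]
Beat 3 (R): throw ball2 h=1 -> lands@4:L; in-air after throw: [b2@4:L b1@6:L]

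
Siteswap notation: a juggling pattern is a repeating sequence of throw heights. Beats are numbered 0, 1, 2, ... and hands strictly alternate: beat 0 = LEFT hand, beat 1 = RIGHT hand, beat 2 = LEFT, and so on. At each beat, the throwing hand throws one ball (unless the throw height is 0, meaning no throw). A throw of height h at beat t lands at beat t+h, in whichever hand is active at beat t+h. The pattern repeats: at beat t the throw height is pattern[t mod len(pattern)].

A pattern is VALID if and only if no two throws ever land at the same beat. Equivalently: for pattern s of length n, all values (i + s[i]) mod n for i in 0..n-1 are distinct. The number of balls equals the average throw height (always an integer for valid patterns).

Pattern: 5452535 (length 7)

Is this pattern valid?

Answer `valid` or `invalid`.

Answer: invalid

Derivation:
i=0: (i + s[i]) mod n = (0 + 5) mod 7 = 5
i=1: (i + s[i]) mod n = (1 + 4) mod 7 = 5
i=2: (i + s[i]) mod n = (2 + 5) mod 7 = 0
i=3: (i + s[i]) mod n = (3 + 2) mod 7 = 5
i=4: (i + s[i]) mod n = (4 + 5) mod 7 = 2
i=5: (i + s[i]) mod n = (5 + 3) mod 7 = 1
i=6: (i + s[i]) mod n = (6 + 5) mod 7 = 4
Residues: [5, 5, 0, 5, 2, 1, 4], distinct: False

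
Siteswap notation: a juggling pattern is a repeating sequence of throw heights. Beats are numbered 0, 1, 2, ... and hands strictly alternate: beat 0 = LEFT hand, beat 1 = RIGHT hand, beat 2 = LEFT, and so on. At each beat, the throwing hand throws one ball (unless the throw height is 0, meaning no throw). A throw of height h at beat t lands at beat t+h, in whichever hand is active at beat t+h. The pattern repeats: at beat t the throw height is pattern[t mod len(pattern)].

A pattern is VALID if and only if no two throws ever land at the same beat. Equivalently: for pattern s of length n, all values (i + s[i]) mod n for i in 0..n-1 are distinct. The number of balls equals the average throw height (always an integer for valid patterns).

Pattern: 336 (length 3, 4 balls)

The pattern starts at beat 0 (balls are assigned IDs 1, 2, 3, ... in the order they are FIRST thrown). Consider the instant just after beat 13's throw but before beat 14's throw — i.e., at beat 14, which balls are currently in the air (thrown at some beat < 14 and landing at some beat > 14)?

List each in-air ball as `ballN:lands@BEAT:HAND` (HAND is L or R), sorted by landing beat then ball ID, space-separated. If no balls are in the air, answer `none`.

Beat 0 (L): throw ball1 h=3 -> lands@3:R; in-air after throw: [b1@3:R]
Beat 1 (R): throw ball2 h=3 -> lands@4:L; in-air after throw: [b1@3:R b2@4:L]
Beat 2 (L): throw ball3 h=6 -> lands@8:L; in-air after throw: [b1@3:R b2@4:L b3@8:L]
Beat 3 (R): throw ball1 h=3 -> lands@6:L; in-air after throw: [b2@4:L b1@6:L b3@8:L]
Beat 4 (L): throw ball2 h=3 -> lands@7:R; in-air after throw: [b1@6:L b2@7:R b3@8:L]
Beat 5 (R): throw ball4 h=6 -> lands@11:R; in-air after throw: [b1@6:L b2@7:R b3@8:L b4@11:R]
Beat 6 (L): throw ball1 h=3 -> lands@9:R; in-air after throw: [b2@7:R b3@8:L b1@9:R b4@11:R]
Beat 7 (R): throw ball2 h=3 -> lands@10:L; in-air after throw: [b3@8:L b1@9:R b2@10:L b4@11:R]
Beat 8 (L): throw ball3 h=6 -> lands@14:L; in-air after throw: [b1@9:R b2@10:L b4@11:R b3@14:L]
Beat 9 (R): throw ball1 h=3 -> lands@12:L; in-air after throw: [b2@10:L b4@11:R b1@12:L b3@14:L]
Beat 10 (L): throw ball2 h=3 -> lands@13:R; in-air after throw: [b4@11:R b1@12:L b2@13:R b3@14:L]
Beat 11 (R): throw ball4 h=6 -> lands@17:R; in-air after throw: [b1@12:L b2@13:R b3@14:L b4@17:R]
Beat 12 (L): throw ball1 h=3 -> lands@15:R; in-air after throw: [b2@13:R b3@14:L b1@15:R b4@17:R]
Beat 13 (R): throw ball2 h=3 -> lands@16:L; in-air after throw: [b3@14:L b1@15:R b2@16:L b4@17:R]
Beat 14 (L): throw ball3 h=6 -> lands@20:L; in-air after throw: [b1@15:R b2@16:L b4@17:R b3@20:L]

Answer: ball1:lands@15:R ball2:lands@16:L ball4:lands@17:R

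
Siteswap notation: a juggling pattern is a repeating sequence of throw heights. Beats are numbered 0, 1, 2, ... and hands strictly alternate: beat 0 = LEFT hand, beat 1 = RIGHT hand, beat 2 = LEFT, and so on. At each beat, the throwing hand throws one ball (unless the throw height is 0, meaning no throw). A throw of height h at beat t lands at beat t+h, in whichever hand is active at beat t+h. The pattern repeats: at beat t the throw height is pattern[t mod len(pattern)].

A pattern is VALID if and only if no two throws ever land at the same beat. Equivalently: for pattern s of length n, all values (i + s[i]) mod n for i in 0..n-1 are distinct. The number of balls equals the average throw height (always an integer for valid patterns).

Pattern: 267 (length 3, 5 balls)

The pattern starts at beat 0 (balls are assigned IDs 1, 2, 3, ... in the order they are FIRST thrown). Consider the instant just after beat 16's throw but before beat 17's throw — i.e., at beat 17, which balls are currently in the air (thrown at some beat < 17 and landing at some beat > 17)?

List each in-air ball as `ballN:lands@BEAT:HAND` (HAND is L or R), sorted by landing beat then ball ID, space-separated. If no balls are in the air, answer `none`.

Answer: ball1:lands@18:L ball2:lands@19:R ball3:lands@21:R ball4:lands@22:L

Derivation:
Beat 0 (L): throw ball1 h=2 -> lands@2:L; in-air after throw: [b1@2:L]
Beat 1 (R): throw ball2 h=6 -> lands@7:R; in-air after throw: [b1@2:L b2@7:R]
Beat 2 (L): throw ball1 h=7 -> lands@9:R; in-air after throw: [b2@7:R b1@9:R]
Beat 3 (R): throw ball3 h=2 -> lands@5:R; in-air after throw: [b3@5:R b2@7:R b1@9:R]
Beat 4 (L): throw ball4 h=6 -> lands@10:L; in-air after throw: [b3@5:R b2@7:R b1@9:R b4@10:L]
Beat 5 (R): throw ball3 h=7 -> lands@12:L; in-air after throw: [b2@7:R b1@9:R b4@10:L b3@12:L]
Beat 6 (L): throw ball5 h=2 -> lands@8:L; in-air after throw: [b2@7:R b5@8:L b1@9:R b4@10:L b3@12:L]
Beat 7 (R): throw ball2 h=6 -> lands@13:R; in-air after throw: [b5@8:L b1@9:R b4@10:L b3@12:L b2@13:R]
Beat 8 (L): throw ball5 h=7 -> lands@15:R; in-air after throw: [b1@9:R b4@10:L b3@12:L b2@13:R b5@15:R]
Beat 9 (R): throw ball1 h=2 -> lands@11:R; in-air after throw: [b4@10:L b1@11:R b3@12:L b2@13:R b5@15:R]
Beat 10 (L): throw ball4 h=6 -> lands@16:L; in-air after throw: [b1@11:R b3@12:L b2@13:R b5@15:R b4@16:L]
Beat 11 (R): throw ball1 h=7 -> lands@18:L; in-air after throw: [b3@12:L b2@13:R b5@15:R b4@16:L b1@18:L]
Beat 12 (L): throw ball3 h=2 -> lands@14:L; in-air after throw: [b2@13:R b3@14:L b5@15:R b4@16:L b1@18:L]
Beat 13 (R): throw ball2 h=6 -> lands@19:R; in-air after throw: [b3@14:L b5@15:R b4@16:L b1@18:L b2@19:R]
Beat 14 (L): throw ball3 h=7 -> lands@21:R; in-air after throw: [b5@15:R b4@16:L b1@18:L b2@19:R b3@21:R]
Beat 15 (R): throw ball5 h=2 -> lands@17:R; in-air after throw: [b4@16:L b5@17:R b1@18:L b2@19:R b3@21:R]
Beat 16 (L): throw ball4 h=6 -> lands@22:L; in-air after throw: [b5@17:R b1@18:L b2@19:R b3@21:R b4@22:L]
Beat 17 (R): throw ball5 h=7 -> lands@24:L; in-air after throw: [b1@18:L b2@19:R b3@21:R b4@22:L b5@24:L]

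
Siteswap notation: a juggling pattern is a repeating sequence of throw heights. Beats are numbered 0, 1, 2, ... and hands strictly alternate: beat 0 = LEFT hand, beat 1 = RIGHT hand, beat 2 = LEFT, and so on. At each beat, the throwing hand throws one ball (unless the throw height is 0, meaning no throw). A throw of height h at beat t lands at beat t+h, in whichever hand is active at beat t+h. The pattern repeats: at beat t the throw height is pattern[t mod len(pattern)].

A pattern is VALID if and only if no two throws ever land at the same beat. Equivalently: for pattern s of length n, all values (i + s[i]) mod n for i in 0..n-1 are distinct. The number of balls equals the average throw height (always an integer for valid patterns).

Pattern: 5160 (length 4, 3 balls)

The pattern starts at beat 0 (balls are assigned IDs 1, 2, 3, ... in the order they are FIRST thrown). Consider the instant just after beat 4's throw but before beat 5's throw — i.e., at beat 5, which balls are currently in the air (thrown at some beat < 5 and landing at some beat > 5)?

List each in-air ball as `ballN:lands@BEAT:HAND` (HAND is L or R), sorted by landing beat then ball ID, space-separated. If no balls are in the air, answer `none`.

Beat 0 (L): throw ball1 h=5 -> lands@5:R; in-air after throw: [b1@5:R]
Beat 1 (R): throw ball2 h=1 -> lands@2:L; in-air after throw: [b2@2:L b1@5:R]
Beat 2 (L): throw ball2 h=6 -> lands@8:L; in-air after throw: [b1@5:R b2@8:L]
Beat 4 (L): throw ball3 h=5 -> lands@9:R; in-air after throw: [b1@5:R b2@8:L b3@9:R]
Beat 5 (R): throw ball1 h=1 -> lands@6:L; in-air after throw: [b1@6:L b2@8:L b3@9:R]

Answer: ball2:lands@8:L ball3:lands@9:R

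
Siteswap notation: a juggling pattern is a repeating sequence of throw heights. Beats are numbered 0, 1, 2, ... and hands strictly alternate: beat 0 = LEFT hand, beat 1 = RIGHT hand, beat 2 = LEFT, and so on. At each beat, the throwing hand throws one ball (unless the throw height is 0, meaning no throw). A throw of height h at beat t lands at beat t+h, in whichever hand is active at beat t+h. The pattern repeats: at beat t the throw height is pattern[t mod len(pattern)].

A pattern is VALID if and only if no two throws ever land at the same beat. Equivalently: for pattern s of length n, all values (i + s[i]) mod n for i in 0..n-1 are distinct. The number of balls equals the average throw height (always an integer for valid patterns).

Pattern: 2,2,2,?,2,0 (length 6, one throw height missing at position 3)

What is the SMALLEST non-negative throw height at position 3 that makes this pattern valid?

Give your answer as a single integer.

Answer: 4

Derivation:
i=0: (0 + 2) mod 6 = 2
i=1: (1 + 2) mod 6 = 3
i=2: (2 + 2) mod 6 = 4
i=3: s[i]=? (unknown)
i=4: (4 + 2) mod 6 = 0
i=5: (5 + 0) mod 6 = 5
Known residues: [0, 2, 3, 4, 5]; need a permutation of 0..5, so missing residue r = 1
Need (3 + s) mod 6 = 1; smallest s = (1 - 3) mod 6 = 4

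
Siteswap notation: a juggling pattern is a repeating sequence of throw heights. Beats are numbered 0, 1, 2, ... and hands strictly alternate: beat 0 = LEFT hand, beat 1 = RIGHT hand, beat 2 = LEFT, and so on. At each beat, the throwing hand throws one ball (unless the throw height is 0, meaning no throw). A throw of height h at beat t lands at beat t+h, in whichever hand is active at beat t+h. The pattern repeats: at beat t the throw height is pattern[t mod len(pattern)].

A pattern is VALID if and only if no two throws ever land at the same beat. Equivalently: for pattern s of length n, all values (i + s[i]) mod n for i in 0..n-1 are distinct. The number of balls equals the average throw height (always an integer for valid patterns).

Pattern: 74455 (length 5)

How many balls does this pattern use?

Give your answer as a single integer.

Answer: 5

Derivation:
Pattern = [7, 4, 4, 5, 5], length n = 5
  position 0: throw height = 7, running sum = 7
  position 1: throw height = 4, running sum = 11
  position 2: throw height = 4, running sum = 15
  position 3: throw height = 5, running sum = 20
  position 4: throw height = 5, running sum = 25
Total sum = 25; balls = sum / n = 25 / 5 = 5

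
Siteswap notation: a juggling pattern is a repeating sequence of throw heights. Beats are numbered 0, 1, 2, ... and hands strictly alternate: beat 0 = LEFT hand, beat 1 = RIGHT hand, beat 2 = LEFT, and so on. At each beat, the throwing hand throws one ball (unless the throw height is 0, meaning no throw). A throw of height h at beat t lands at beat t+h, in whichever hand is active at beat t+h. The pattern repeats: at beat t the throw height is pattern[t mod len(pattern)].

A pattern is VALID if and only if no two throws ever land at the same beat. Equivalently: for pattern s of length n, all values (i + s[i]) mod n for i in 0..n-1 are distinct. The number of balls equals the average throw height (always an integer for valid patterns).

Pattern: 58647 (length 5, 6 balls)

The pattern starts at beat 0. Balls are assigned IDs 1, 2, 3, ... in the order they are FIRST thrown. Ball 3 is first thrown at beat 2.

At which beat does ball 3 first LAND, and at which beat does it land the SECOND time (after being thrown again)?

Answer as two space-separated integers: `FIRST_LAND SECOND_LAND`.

Answer: 8 12

Derivation:
Beat 0 (L): throw ball1 h=5 -> lands@5:R; in-air after throw: [b1@5:R]
Beat 1 (R): throw ball2 h=8 -> lands@9:R; in-air after throw: [b1@5:R b2@9:R]
Beat 2 (L): throw ball3 h=6 -> lands@8:L; in-air after throw: [b1@5:R b3@8:L b2@9:R]
Beat 3 (R): throw ball4 h=4 -> lands@7:R; in-air after throw: [b1@5:R b4@7:R b3@8:L b2@9:R]
Beat 4 (L): throw ball5 h=7 -> lands@11:R; in-air after throw: [b1@5:R b4@7:R b3@8:L b2@9:R b5@11:R]
Beat 5 (R): throw ball1 h=5 -> lands@10:L; in-air after throw: [b4@7:R b3@8:L b2@9:R b1@10:L b5@11:R]
Beat 6 (L): throw ball6 h=8 -> lands@14:L; in-air after throw: [b4@7:R b3@8:L b2@9:R b1@10:L b5@11:R b6@14:L]
Beat 7 (R): throw ball4 h=6 -> lands@13:R; in-air after throw: [b3@8:L b2@9:R b1@10:L b5@11:R b4@13:R b6@14:L]
Beat 8 (L): throw ball3 h=4 -> lands@12:L; in-air after throw: [b2@9:R b1@10:L b5@11:R b3@12:L b4@13:R b6@14:L]
Beat 9 (R): throw ball2 h=7 -> lands@16:L; in-air after throw: [b1@10:L b5@11:R b3@12:L b4@13:R b6@14:L b2@16:L]
Beat 10 (L): throw ball1 h=5 -> lands@15:R; in-air after throw: [b5@11:R b3@12:L b4@13:R b6@14:L b1@15:R b2@16:L]
Beat 11 (R): throw ball5 h=8 -> lands@19:R; in-air after throw: [b3@12:L b4@13:R b6@14:L b1@15:R b2@16:L b5@19:R]
Beat 12 (L): throw ball3 h=6 -> lands@18:L; in-air after throw: [b4@13:R b6@14:L b1@15:R b2@16:L b3@18:L b5@19:R]
Ball 3: thrown@2 h=6 -> first land @8; rethrown@8 h=4 -> second land @12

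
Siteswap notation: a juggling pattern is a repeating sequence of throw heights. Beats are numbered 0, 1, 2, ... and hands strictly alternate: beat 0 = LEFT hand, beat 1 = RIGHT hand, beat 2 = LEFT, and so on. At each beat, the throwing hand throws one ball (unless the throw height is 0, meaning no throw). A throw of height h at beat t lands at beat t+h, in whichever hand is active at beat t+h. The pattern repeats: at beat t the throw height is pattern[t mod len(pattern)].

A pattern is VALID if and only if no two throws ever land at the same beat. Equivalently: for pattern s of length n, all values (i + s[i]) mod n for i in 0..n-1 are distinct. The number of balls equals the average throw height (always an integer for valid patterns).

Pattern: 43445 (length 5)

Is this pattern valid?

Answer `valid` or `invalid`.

i=0: (i + s[i]) mod n = (0 + 4) mod 5 = 4
i=1: (i + s[i]) mod n = (1 + 3) mod 5 = 4
i=2: (i + s[i]) mod n = (2 + 4) mod 5 = 1
i=3: (i + s[i]) mod n = (3 + 4) mod 5 = 2
i=4: (i + s[i]) mod n = (4 + 5) mod 5 = 4
Residues: [4, 4, 1, 2, 4], distinct: False

Answer: invalid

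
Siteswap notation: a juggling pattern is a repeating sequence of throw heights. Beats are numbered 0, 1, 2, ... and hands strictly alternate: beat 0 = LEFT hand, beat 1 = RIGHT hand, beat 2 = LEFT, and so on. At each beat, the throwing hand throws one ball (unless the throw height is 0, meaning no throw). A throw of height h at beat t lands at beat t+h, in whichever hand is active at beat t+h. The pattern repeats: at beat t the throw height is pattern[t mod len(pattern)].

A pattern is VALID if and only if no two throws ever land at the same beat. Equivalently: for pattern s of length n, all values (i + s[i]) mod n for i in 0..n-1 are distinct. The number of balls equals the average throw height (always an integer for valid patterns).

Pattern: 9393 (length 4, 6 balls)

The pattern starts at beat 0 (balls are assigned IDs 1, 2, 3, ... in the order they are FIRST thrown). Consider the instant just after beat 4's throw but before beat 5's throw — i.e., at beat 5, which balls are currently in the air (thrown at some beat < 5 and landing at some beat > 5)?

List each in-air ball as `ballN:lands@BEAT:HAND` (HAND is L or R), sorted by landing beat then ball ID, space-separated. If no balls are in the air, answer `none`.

Beat 0 (L): throw ball1 h=9 -> lands@9:R; in-air after throw: [b1@9:R]
Beat 1 (R): throw ball2 h=3 -> lands@4:L; in-air after throw: [b2@4:L b1@9:R]
Beat 2 (L): throw ball3 h=9 -> lands@11:R; in-air after throw: [b2@4:L b1@9:R b3@11:R]
Beat 3 (R): throw ball4 h=3 -> lands@6:L; in-air after throw: [b2@4:L b4@6:L b1@9:R b3@11:R]
Beat 4 (L): throw ball2 h=9 -> lands@13:R; in-air after throw: [b4@6:L b1@9:R b3@11:R b2@13:R]
Beat 5 (R): throw ball5 h=3 -> lands@8:L; in-air after throw: [b4@6:L b5@8:L b1@9:R b3@11:R b2@13:R]

Answer: ball4:lands@6:L ball1:lands@9:R ball3:lands@11:R ball2:lands@13:R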